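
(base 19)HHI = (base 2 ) 1100101001110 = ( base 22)d8a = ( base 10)6478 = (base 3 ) 22212221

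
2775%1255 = 265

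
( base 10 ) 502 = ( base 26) J8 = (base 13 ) 2C8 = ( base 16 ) 1F6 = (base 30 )GM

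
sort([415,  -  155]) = [ - 155 , 415 ] 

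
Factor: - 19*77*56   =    -  2^3*7^2*11^1*19^1 = - 81928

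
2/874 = 1/437 = 0.00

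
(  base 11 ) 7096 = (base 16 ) 24ce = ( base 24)g8e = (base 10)9422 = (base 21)107E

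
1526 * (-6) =-9156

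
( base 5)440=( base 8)170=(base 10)120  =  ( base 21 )5F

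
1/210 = 1/210 = 0.00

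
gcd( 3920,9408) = 784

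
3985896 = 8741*456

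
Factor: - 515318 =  - 2^1*19^1*71^1 * 191^1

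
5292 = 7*756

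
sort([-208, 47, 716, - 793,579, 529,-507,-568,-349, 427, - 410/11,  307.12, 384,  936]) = [ - 793,-568,-507,-349,-208,-410/11 , 47, 307.12, 384, 427, 529, 579, 716, 936]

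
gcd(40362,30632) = 14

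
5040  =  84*60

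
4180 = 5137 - 957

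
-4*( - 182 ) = 728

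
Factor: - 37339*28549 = -28549^1*37339^1 = - 1065991111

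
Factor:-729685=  - 5^1 * 11^1*13267^1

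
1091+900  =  1991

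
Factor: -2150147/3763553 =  -29^1*467^( - 1) * 8059^( - 1 ) * 74143^1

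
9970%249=10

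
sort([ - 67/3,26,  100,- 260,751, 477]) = [ -260,-67/3 , 26,100,477,751] 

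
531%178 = 175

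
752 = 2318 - 1566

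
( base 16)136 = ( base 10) 310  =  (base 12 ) 21a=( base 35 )8u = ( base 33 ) 9D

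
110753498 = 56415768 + 54337730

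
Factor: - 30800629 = - 30800629^1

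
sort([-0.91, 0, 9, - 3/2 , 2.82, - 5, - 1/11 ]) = [  -  5,-3/2, -0.91, - 1/11,0,2.82,9]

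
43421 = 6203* 7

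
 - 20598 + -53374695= - 53395293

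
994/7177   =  994/7177 = 0.14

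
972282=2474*393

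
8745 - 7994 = 751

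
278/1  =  278 = 278.00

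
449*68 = 30532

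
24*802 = 19248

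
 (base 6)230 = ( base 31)2s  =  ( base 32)2q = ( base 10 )90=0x5a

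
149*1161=172989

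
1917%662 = 593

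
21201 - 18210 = 2991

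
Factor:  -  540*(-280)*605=2^5*3^3 * 5^3*7^1*11^2 = 91476000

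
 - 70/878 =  - 1 + 404/439 = -0.08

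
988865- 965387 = 23478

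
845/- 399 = -3+ 352/399 = - 2.12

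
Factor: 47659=47659^1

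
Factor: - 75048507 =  - 3^2*1607^1*5189^1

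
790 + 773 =1563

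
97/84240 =97/84240=0.00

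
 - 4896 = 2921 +  -  7817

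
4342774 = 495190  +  3847584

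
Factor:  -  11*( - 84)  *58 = 53592 = 2^3*3^1*7^1*11^1*29^1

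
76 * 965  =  73340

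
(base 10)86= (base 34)2i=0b1010110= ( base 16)56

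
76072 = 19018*4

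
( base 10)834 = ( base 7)2301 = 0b1101000010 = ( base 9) 1126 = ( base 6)3510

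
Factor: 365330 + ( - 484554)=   -  119224   =  - 2^3*7^1*2129^1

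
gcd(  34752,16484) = 4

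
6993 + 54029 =61022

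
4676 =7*668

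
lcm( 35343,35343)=35343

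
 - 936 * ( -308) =288288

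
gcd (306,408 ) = 102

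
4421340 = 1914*2310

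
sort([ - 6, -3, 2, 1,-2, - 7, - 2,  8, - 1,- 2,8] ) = [ - 7,-6,-3,-2, - 2,-2, -1,1,2, 8,8] 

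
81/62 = 1+ 19/62 = 1.31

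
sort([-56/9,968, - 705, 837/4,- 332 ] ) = [ - 705, - 332, - 56/9, 837/4, 968 ]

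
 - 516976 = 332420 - 849396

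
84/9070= 42/4535 = 0.01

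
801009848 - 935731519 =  - 134721671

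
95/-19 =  - 5 + 0/1 = - 5.00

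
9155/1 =9155 = 9155.00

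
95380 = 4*23845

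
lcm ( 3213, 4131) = 28917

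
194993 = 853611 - 658618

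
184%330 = 184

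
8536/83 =102+70/83=102.84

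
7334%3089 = 1156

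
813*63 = 51219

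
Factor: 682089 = 3^1*227363^1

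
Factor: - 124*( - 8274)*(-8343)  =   - 8559717768 = -2^3*3^5*7^1 * 31^1*103^1*197^1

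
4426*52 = 230152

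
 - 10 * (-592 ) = 5920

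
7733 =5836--1897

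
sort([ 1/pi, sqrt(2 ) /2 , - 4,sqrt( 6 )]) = [ - 4, 1/pi,sqrt(2)/2,sqrt(6)] 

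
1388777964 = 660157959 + 728620005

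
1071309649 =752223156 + 319086493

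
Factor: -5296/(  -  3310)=2^3*5^(  -  1 ) = 8/5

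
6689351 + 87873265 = 94562616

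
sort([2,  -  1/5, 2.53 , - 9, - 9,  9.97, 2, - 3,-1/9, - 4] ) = [ - 9, - 9,-4, - 3, - 1/5, -1/9,2, 2, 2.53, 9.97]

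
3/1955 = 3/1955 = 0.00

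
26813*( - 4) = - 107252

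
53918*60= 3235080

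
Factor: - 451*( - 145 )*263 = 5^1*11^1*29^1*41^1*263^1 = 17198885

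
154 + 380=534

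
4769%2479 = 2290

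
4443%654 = 519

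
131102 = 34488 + 96614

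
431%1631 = 431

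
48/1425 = 16/475 = 0.03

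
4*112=448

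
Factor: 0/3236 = 0= 0^1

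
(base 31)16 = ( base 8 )45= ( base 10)37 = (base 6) 101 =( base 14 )29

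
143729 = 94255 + 49474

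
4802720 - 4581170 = 221550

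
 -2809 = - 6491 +3682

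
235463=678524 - 443061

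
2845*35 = 99575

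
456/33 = 13+9/11 = 13.82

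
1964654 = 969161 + 995493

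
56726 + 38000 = 94726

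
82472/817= 100 + 772/817 = 100.94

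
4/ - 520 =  - 1/130 = - 0.01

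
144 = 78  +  66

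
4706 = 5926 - 1220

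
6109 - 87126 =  - 81017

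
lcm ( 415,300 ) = 24900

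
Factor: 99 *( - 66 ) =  -6534=- 2^1*3^3*11^2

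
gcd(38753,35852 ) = 1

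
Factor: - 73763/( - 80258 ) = 2^(-1)*17^1*4339^1*40129^ ( - 1 )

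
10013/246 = 10013/246 = 40.70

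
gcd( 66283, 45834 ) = 1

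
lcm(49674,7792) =397392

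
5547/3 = 1849 = 1849.00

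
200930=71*2830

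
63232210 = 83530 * 757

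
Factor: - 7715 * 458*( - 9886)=34931884420 = 2^2*5^1*229^1*1543^1*4943^1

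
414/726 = 69/121= 0.57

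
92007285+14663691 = 106670976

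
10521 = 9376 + 1145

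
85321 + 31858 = 117179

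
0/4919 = 0 =0.00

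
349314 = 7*49902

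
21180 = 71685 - 50505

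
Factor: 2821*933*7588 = 2^2*3^1*7^2*13^1*31^1*271^1*311^1 = 19971562884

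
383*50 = 19150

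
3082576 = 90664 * 34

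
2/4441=2/4441 =0.00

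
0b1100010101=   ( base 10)789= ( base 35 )mj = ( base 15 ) 379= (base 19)23A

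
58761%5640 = 2361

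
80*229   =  18320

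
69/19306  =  69/19306  =  0.00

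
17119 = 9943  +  7176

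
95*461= 43795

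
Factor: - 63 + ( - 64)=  - 127= - 127^1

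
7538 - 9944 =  - 2406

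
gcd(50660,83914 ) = 2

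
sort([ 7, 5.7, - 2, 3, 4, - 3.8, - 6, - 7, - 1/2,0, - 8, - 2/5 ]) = [-8,  -  7, - 6, - 3.8, - 2,  -  1/2 , - 2/5, 0,  3 , 4,5.7,7 ] 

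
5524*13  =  71812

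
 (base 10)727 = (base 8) 1327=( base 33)M1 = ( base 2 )1011010111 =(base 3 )222221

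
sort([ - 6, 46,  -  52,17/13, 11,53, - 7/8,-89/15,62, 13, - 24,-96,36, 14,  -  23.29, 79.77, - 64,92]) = [ - 96, - 64,  -  52, -24,-23.29, - 6, - 89/15,-7/8, 17/13,11,13,14, 36, 46 , 53, 62, 79.77,92]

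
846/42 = 20 +1/7 = 20.14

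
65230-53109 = 12121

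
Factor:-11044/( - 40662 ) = 22/81  =  2^1 * 3^(-4)*11^1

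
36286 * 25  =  907150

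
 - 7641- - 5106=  - 2535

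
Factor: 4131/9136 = 2^(-4)*3^5*17^1 * 571^(-1)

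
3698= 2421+1277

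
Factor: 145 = 5^1 *29^1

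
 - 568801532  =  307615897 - 876417429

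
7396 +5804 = 13200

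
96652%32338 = 31976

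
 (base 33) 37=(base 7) 211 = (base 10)106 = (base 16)6A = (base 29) 3J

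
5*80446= 402230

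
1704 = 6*284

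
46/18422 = 23/9211 = 0.00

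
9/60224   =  9/60224 = 0.00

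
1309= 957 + 352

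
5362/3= 5362/3 = 1787.33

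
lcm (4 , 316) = 316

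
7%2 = 1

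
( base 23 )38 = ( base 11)70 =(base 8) 115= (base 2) 1001101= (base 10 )77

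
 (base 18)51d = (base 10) 1651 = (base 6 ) 11351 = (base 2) 11001110011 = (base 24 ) 2kj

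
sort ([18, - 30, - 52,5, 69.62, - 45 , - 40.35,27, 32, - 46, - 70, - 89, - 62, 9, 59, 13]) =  [ -89, - 70, - 62, - 52, - 46, - 45, - 40.35, - 30, 5, 9, 13, 18,27, 32,59, 69.62 ]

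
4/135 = 4/135 = 0.03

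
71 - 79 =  - 8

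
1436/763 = 1436/763 = 1.88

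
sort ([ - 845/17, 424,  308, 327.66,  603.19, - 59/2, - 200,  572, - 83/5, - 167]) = [-200, - 167, -845/17, - 59/2  , - 83/5, 308, 327.66, 424, 572, 603.19]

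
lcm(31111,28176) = 1493328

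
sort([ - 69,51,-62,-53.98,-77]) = [ - 77,-69, - 62,-53.98, 51 ] 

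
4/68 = 1/17 = 0.06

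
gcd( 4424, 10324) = 4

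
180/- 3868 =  - 1  +  922/967 = - 0.05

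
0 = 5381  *0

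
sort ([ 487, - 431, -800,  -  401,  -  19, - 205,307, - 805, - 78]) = [ - 805, - 800 , - 431,  -  401, - 205, - 78,-19,  307,487 ] 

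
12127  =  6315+5812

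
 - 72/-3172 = 18/793 = 0.02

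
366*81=29646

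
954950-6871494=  - 5916544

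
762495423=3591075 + 758904348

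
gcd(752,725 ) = 1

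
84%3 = 0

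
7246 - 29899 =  - 22653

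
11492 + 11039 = 22531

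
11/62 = 11/62 = 0.18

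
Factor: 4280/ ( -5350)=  - 4/5 = -2^2 * 5^(-1)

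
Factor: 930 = 2^1*3^1*5^1*31^1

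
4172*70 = 292040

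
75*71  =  5325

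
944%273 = 125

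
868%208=36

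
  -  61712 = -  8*7714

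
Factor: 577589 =577589^1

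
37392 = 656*57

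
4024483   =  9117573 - 5093090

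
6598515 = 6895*957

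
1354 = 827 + 527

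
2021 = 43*47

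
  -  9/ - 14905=9/14905 = 0.00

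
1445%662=121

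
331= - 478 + 809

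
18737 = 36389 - 17652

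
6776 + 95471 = 102247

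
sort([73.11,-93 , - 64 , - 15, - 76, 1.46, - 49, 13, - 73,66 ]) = [ - 93, - 76, - 73, - 64, - 49,  -  15, 1.46, 13 , 66, 73.11 ] 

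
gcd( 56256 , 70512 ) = 48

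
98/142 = 49/71 = 0.69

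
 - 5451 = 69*( - 79)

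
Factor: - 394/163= - 2^1*163^( - 1) * 197^1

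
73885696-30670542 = 43215154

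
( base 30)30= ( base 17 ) 55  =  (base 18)50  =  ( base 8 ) 132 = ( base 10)90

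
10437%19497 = 10437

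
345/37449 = 115/12483  =  0.01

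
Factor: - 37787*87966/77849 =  - 3323971242/77849 =- 2^1*3^5*29^1*181^1*1303^1*77849^( - 1)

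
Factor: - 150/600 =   -  1/4= - 2^ ( - 2)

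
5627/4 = 5627/4 = 1406.75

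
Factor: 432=2^4*3^3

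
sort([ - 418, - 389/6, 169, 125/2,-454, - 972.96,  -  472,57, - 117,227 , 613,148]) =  [ - 972.96, - 472, - 454, - 418 , - 117, - 389/6,57, 125/2  ,  148, 169, 227, 613] 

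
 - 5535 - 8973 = - 14508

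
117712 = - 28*(-4204 ) 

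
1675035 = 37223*45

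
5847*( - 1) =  - 5847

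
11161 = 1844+9317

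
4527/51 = 88 + 13/17=88.76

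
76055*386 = 29357230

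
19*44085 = 837615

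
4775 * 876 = 4182900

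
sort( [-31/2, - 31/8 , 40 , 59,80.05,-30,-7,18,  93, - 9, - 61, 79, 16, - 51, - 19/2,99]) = [ - 61, - 51, - 30, - 31/2, - 19/2, - 9,-7, - 31/8 , 16,18, 40, 59,79,80.05, 93,  99]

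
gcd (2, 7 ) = 1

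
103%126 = 103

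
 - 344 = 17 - 361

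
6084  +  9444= 15528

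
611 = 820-209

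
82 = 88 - 6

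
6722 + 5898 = 12620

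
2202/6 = 367 = 367.00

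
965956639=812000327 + 153956312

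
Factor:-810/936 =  - 45/52= - 2^( - 2)*3^2*5^1*13^( - 1)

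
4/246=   2/123 = 0.02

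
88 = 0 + 88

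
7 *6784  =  47488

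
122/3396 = 61/1698 =0.04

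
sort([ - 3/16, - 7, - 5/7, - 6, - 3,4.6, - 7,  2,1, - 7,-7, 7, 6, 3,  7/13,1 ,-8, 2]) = [ - 8, -7, - 7, - 7, - 7, - 6, - 3, - 5/7, - 3/16,7/13, 1,1,2, 2, 3, 4.6,6 , 7] 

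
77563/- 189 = -77563/189 = -410.39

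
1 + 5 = 6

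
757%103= 36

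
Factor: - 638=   -  2^1 * 11^1*29^1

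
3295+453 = 3748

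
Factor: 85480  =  2^3*5^1*2137^1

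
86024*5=430120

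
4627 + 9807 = 14434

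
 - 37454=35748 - 73202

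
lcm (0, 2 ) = 0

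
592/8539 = 592/8539 = 0.07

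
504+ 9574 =10078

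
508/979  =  508/979 = 0.52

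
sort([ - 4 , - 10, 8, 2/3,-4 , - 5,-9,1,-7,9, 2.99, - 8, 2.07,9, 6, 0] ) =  [-10, - 9,  -  8,-7, - 5,-4, - 4,0,  2/3,1,2.07,2.99, 6,  8, 9, 9] 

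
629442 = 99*6358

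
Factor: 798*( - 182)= - 2^2*3^1*7^2  *  13^1*19^1 = - 145236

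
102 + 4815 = 4917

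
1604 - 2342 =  - 738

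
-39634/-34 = 19817/17=1165.71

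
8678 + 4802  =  13480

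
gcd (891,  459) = 27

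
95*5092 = 483740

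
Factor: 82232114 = 2^1*19^1*2164003^1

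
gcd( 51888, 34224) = 1104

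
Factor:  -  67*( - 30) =2^1*3^1 * 5^1* 67^1 = 2010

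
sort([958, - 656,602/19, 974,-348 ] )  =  [ - 656, - 348, 602/19 , 958,  974]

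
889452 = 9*98828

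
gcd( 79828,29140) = 4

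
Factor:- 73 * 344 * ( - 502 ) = 12606224 = 2^4*43^1*73^1* 251^1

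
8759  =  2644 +6115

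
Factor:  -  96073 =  - 191^1*503^1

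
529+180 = 709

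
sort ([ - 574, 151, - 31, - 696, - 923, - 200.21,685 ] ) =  [ -923, - 696, - 574, - 200.21, - 31, 151, 685 ]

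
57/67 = 57/67 = 0.85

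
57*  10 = 570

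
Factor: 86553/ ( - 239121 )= - 59^1*163^(  -  1 ) = - 59/163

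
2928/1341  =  2+82/447 =2.18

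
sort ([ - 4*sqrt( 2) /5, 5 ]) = [- 4*sqrt(2)/5,5] 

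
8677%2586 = 919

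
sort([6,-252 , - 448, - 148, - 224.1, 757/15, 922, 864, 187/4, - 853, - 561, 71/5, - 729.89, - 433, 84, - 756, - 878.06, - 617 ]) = [ - 878.06, - 853, - 756,-729.89,-617,- 561 , - 448, - 433, - 252,-224.1, - 148,6,71/5, 187/4 , 757/15,84, 864, 922]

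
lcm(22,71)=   1562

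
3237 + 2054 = 5291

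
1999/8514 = 1999/8514 = 0.23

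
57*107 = 6099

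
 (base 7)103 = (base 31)1L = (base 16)34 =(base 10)52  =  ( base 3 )1221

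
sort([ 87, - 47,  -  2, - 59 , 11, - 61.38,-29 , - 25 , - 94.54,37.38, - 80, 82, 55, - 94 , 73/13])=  [ - 94.54  , - 94, - 80, - 61.38, - 59, - 47, - 29, - 25, - 2,  73/13,11,37.38, 55,82 , 87 ]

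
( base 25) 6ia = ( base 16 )1072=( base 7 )15163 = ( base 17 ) E9B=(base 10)4210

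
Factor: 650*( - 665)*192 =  - 82992000 = - 2^7*3^1 * 5^3*7^1*13^1 * 19^1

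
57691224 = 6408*9003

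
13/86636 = 13/86636 = 0.00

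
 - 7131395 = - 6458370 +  - 673025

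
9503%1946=1719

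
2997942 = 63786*47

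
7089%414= 51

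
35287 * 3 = 105861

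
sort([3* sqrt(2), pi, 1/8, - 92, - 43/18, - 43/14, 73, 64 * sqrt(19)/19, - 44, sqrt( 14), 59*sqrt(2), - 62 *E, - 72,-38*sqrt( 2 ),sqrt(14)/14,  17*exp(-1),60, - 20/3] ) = [ - 62* E, - 92, - 72, - 38*sqrt(2), - 44, - 20/3,-43/14, - 43/18, 1/8,  sqrt( 14)/14,pi, sqrt(14 ),3*sqrt ( 2),17*exp ( - 1), 64*sqrt( 19 )/19,60,73, 59*sqrt(2)]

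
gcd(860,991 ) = 1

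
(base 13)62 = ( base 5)310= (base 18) 48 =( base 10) 80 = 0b1010000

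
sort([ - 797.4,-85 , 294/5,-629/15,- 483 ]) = [ - 797.4,-483, - 85, - 629/15 , 294/5 ] 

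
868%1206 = 868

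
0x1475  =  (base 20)D1H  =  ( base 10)5237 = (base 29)66H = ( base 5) 131422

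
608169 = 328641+279528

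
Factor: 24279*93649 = 2273704071=3^1*71^1*1319^1*8093^1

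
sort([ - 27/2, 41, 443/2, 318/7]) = [ - 27/2,41, 318/7, 443/2] 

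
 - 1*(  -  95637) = 95637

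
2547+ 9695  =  12242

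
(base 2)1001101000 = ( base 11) 510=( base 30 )KG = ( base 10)616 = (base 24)11g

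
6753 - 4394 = 2359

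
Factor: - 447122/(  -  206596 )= 593/274 = 2^( - 1 )*137^( - 1)*593^1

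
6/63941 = 6/63941 = 0.00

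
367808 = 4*91952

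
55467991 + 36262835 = 91730826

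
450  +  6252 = 6702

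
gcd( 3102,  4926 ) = 6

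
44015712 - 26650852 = 17364860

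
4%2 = 0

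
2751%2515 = 236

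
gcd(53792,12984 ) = 8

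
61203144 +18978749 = 80181893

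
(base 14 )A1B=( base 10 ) 1985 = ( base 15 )8C5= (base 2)11111000001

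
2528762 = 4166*607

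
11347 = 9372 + 1975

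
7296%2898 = 1500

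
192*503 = 96576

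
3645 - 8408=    - 4763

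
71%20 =11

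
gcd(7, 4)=1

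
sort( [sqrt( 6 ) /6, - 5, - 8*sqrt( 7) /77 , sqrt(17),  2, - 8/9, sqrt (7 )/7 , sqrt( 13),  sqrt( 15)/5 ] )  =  [ - 5, - 8/9,- 8*sqrt( 7 )/77,sqrt( 7 )/7,sqrt( 6)/6, sqrt ( 15)/5, 2,sqrt( 13 ), sqrt( 17)]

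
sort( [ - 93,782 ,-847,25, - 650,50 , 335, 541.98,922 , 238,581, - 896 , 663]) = [ - 896, - 847, - 650,- 93 , 25,50, 238, 335, 541.98,  581, 663,782,922 ] 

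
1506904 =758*1988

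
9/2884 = 9/2884 = 0.00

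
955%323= 309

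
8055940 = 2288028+5767912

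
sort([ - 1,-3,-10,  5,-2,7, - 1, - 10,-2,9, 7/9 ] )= [-10 , - 10,-3,-2, - 2,-1,-1, 7/9,5,7, 9 ] 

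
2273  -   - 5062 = 7335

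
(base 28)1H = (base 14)33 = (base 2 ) 101101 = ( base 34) 1B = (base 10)45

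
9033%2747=792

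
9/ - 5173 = -9/5173 = - 0.00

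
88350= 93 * 950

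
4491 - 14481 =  - 9990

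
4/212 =1/53 =0.02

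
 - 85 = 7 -92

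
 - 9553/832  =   - 12 + 431/832 = - 11.48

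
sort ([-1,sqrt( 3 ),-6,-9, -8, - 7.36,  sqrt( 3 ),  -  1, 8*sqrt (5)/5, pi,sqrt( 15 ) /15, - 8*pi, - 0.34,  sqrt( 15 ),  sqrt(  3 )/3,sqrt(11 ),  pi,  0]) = [ - 8*pi,-9,-8, -7.36, - 6, - 1, - 1, - 0.34,0,sqrt(15 )/15 , sqrt( 3 )/3,  sqrt( 3 ),sqrt( 3) , pi,pi,sqrt(11), 8*  sqrt( 5 )/5,sqrt( 15)] 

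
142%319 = 142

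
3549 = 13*273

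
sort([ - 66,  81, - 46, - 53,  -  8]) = [ - 66, - 53, - 46, - 8, 81] 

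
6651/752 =8+635/752 = 8.84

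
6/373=6/373=0.02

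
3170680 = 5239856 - 2069176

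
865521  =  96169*9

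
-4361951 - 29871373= - 34233324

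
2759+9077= 11836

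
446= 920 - 474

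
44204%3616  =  812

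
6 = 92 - 86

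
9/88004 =9/88004  =  0.00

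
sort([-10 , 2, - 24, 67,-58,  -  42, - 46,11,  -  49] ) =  [ - 58 ,  -  49,-46, - 42, - 24,-10,2,11, 67 ]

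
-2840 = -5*568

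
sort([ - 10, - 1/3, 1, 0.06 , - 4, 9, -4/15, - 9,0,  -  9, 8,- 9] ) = [-10, - 9, - 9, - 9, -4, - 1/3, - 4/15,0, 0.06, 1, 8,9]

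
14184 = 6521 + 7663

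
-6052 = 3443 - 9495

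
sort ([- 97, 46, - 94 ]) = [ - 97,-94,46]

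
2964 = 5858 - 2894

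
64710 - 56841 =7869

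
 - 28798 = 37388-66186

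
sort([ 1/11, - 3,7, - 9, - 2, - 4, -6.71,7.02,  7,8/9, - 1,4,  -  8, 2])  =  [ - 9,- 8, - 6.71, - 4,  -  3, - 2, - 1,1/11,8/9,2, 4,7,7,7.02] 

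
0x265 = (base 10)613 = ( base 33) IJ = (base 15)2ad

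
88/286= 4/13= 0.31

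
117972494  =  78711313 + 39261181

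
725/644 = 1 + 81/644 = 1.13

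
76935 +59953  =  136888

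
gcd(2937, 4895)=979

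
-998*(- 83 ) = 82834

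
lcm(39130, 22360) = 156520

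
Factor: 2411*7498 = 2^1*23^1 *163^1*2411^1 = 18077678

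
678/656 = 339/328 = 1.03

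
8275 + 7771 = 16046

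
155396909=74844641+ 80552268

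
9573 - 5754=3819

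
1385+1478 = 2863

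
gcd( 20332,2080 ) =52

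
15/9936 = 5/3312 = 0.00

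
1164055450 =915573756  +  248481694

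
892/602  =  446/301= 1.48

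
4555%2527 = 2028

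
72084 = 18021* 4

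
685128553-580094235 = 105034318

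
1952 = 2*976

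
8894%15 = 14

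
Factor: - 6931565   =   - 5^1*1386313^1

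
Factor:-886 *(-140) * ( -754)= -93526160 = - 2^4*5^1*7^1*13^1*  29^1*443^1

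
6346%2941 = 464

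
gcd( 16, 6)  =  2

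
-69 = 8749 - 8818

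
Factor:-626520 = - 2^3  *3^1 * 5^1*23^1*227^1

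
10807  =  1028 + 9779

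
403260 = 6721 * 60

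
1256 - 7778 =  -6522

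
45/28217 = 45/28217 = 0.00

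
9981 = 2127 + 7854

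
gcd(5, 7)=1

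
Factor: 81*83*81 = 544563 = 3^8 *83^1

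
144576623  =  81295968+63280655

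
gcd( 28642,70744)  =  2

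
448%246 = 202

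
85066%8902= 4948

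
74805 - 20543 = 54262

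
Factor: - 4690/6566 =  - 5^1*7^( - 1 ) = - 5/7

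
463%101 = 59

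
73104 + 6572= 79676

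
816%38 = 18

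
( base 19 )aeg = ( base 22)80K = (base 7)14230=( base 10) 3892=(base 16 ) F34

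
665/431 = 1 + 234/431 =1.54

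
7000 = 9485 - 2485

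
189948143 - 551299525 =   -  361351382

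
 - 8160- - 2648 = -5512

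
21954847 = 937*23431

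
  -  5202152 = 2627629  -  7829781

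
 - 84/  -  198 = 14/33 = 0.42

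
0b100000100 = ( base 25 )aa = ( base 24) ak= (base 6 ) 1112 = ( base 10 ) 260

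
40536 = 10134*4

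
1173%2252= 1173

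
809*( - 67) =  - 54203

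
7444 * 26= 193544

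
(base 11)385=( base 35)d1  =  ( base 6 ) 2040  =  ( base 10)456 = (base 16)1C8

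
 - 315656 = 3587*( - 88 ) 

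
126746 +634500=761246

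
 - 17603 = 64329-81932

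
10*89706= 897060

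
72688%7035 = 2338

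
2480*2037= 5051760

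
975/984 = 325/328 = 0.99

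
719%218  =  65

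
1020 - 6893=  - 5873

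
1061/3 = 353 + 2/3 = 353.67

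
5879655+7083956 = 12963611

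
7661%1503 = 146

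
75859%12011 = 3793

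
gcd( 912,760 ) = 152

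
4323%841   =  118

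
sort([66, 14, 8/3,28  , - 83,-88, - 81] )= [-88,-83, - 81,8/3, 14,28, 66]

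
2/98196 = 1/49098= 0.00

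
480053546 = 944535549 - 464482003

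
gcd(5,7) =1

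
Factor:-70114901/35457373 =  - 7^(  -  1)*31^1*109^( - 1)*46471^(-1)*2261771^1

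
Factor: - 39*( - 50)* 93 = 181350=2^1 * 3^2*5^2*13^1*31^1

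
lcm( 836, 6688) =6688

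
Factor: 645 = 3^1 * 5^1 * 43^1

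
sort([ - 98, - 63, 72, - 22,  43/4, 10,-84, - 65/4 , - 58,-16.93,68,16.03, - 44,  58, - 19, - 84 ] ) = [ - 98, - 84, - 84,-63, - 58, - 44,- 22,-19, - 16.93,-65/4,  10,43/4,16.03,58,68,72]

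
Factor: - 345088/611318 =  - 2^9*907^( - 1) = - 512/907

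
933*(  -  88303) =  - 82386699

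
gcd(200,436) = 4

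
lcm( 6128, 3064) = 6128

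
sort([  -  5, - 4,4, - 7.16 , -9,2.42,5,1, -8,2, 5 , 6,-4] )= [-9, - 8  , -7.16, - 5, - 4, - 4,1,2,2.42,4, 5, 5 , 6]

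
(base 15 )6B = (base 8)145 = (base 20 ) 51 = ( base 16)65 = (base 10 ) 101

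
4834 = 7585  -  2751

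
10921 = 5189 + 5732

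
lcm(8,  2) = 8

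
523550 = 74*7075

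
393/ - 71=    - 6 + 33/71=-  5.54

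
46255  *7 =323785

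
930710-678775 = 251935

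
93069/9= 10341= 10341.00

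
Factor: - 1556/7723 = -2^2*389^1*7723^(-1) 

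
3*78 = 234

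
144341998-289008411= - 144666413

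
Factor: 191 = 191^1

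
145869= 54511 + 91358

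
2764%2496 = 268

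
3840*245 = 940800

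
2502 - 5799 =-3297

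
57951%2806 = 1831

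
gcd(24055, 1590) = 5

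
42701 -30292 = 12409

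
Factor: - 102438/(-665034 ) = 63/409 = 3^2*7^1*409^(-1)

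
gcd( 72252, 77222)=2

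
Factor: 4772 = 2^2 * 1193^1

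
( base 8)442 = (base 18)g2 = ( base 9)352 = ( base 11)244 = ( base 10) 290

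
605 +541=1146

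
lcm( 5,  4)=20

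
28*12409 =347452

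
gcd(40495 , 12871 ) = 1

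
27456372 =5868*4679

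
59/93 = 59/93=0.63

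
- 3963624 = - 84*47186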